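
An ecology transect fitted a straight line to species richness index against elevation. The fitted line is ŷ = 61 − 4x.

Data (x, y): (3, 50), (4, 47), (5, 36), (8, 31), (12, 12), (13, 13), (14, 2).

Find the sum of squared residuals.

SSE = 60

x=3: ŷ = 61 − 4·3 = 49; e = 50 − 49 = 1
x=4: ŷ = 61 − 4·4 = 45; e = 47 − 45 = 2
x=5: ŷ = 61 − 4·5 = 41; e = 36 − 41 = -5
x=8: ŷ = 61 − 4·8 = 29; e = 31 − 29 = 2
x=12: ŷ = 61 − 4·12 = 13; e = 12 − 13 = -1
x=13: ŷ = 61 − 4·13 = 9; e = 13 − 9 = 4
x=14: ŷ = 61 − 4·14 = 5; e = 2 − 5 = -3
SSE = 1 + 4 + 25 + 4 + 1 + 16 + 9 = 60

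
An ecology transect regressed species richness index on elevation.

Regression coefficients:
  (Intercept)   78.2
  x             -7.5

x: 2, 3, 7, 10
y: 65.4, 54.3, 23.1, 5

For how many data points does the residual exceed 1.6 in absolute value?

3

x=2: ŷ = 78.2 − 7.5·2 = 63.2; r = 65.4 − 63.2 = 2.2
x=3: ŷ = 78.2 − 7.5·3 = 55.7; r = 54.3 − 55.7 = -1.4
x=7: ŷ = 78.2 − 7.5·7 = 25.7; r = 23.1 − 25.7 = -2.6
x=10: ŷ = 78.2 − 7.5·10 = 3.2; r = 5 − 3.2 = 1.8
|r| > 1.6: x=2 (|r|=2.2), x=7 (|r|=2.6), x=10 (|r|=1.8) → 3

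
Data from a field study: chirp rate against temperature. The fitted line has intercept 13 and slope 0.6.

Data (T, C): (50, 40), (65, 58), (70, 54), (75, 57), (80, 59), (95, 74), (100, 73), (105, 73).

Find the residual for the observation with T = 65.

Ĉ = 13 + 0.6·65 = 52
e = 58 − 52 = 6

e = 6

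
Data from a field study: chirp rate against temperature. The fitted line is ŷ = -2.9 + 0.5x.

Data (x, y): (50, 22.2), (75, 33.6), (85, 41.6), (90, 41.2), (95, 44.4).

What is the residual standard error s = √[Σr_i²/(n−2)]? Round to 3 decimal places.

x=50: ŷ = -2.9 + 0.5·50 = 22.1; r = 22.2 − 22.1 = 0.1
x=75: ŷ = -2.9 + 0.5·75 = 34.6; r = 33.6 − 34.6 = -1
x=85: ŷ = -2.9 + 0.5·85 = 39.6; r = 41.6 − 39.6 = 2
x=90: ŷ = -2.9 + 0.5·90 = 42.1; r = 41.2 − 42.1 = -0.9
x=95: ŷ = -2.9 + 0.5·95 = 44.6; r = 44.4 − 44.6 = -0.2
SSE = 0.01 + 1 + 4 + 0.81 + 0.04 = 5.86
s = √(5.86/3) = √1.95333 ≈ 1.398

s = 1.398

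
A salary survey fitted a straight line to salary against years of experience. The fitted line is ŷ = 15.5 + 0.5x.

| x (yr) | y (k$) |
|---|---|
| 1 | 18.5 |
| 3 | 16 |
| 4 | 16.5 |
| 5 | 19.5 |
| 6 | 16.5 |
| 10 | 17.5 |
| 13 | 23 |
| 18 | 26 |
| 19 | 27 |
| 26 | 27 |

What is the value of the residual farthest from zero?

x=1: ŷ = 15.5 + 0.5·1 = 16; e = 18.5 − 16 = 2.5
x=3: ŷ = 15.5 + 0.5·3 = 17; e = 16 − 17 = -1
x=4: ŷ = 15.5 + 0.5·4 = 17.5; e = 16.5 − 17.5 = -1
x=5: ŷ = 15.5 + 0.5·5 = 18; e = 19.5 − 18 = 1.5
x=6: ŷ = 15.5 + 0.5·6 = 18.5; e = 16.5 − 18.5 = -2
x=10: ŷ = 15.5 + 0.5·10 = 20.5; e = 17.5 − 20.5 = -3
x=13: ŷ = 15.5 + 0.5·13 = 22; e = 23 − 22 = 1
x=18: ŷ = 15.5 + 0.5·18 = 24.5; e = 26 − 24.5 = 1.5
x=19: ŷ = 15.5 + 0.5·19 = 25; e = 27 − 25 = 2
x=26: ŷ = 15.5 + 0.5·26 = 28.5; e = 27 − 28.5 = -1.5
Largest |e| is 3 at x = 10, residual -3.

e = -3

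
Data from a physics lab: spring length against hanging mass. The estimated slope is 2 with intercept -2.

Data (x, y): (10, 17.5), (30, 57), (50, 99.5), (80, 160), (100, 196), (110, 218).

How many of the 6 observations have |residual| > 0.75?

x=10: ŷ = -2 + 2·10 = 18; r = 17.5 − 18 = -0.5
x=30: ŷ = -2 + 2·30 = 58; r = 57 − 58 = -1
x=50: ŷ = -2 + 2·50 = 98; r = 99.5 − 98 = 1.5
x=80: ŷ = -2 + 2·80 = 158; r = 160 − 158 = 2
x=100: ŷ = -2 + 2·100 = 198; r = 196 − 198 = -2
x=110: ŷ = -2 + 2·110 = 218; r = 218 − 218 = 0
|r| > 0.75: x=30 (|r|=1), x=50 (|r|=1.5), x=80 (|r|=2), x=100 (|r|=2) → 4

4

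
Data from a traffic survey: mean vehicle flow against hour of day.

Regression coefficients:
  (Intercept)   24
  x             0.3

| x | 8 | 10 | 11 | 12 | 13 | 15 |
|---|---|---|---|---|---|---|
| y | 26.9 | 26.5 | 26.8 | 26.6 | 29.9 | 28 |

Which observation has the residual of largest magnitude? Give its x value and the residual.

x = 13, r = 2

x=8: ŷ = 24 + 0.3·8 = 26.4; r = 26.9 − 26.4 = 0.5
x=10: ŷ = 24 + 0.3·10 = 27; r = 26.5 − 27 = -0.5
x=11: ŷ = 24 + 0.3·11 = 27.3; r = 26.8 − 27.3 = -0.5
x=12: ŷ = 24 + 0.3·12 = 27.6; r = 26.6 − 27.6 = -1
x=13: ŷ = 24 + 0.3·13 = 27.9; r = 29.9 − 27.9 = 2
x=15: ŷ = 24 + 0.3·15 = 28.5; r = 28 − 28.5 = -0.5
Largest |r| is 2 at x = 13, residual 2.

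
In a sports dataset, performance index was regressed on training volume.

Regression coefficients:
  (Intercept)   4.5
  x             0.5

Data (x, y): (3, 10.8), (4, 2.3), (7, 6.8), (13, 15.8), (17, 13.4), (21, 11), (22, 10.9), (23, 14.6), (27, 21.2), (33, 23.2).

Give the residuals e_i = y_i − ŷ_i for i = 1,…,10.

x=3: ŷ = 4.5 + 0.5·3 = 6; e = 10.8 − 6 = 4.8
x=4: ŷ = 4.5 + 0.5·4 = 6.5; e = 2.3 − 6.5 = -4.2
x=7: ŷ = 4.5 + 0.5·7 = 8; e = 6.8 − 8 = -1.2
x=13: ŷ = 4.5 + 0.5·13 = 11; e = 15.8 − 11 = 4.8
x=17: ŷ = 4.5 + 0.5·17 = 13; e = 13.4 − 13 = 0.4
x=21: ŷ = 4.5 + 0.5·21 = 15; e = 11 − 15 = -4
x=22: ŷ = 4.5 + 0.5·22 = 15.5; e = 10.9 − 15.5 = -4.6
x=23: ŷ = 4.5 + 0.5·23 = 16; e = 14.6 − 16 = -1.4
x=27: ŷ = 4.5 + 0.5·27 = 18; e = 21.2 − 18 = 3.2
x=33: ŷ = 4.5 + 0.5·33 = 21; e = 23.2 − 21 = 2.2

4.8, -4.2, -1.2, 4.8, 0.4, -4, -4.6, -1.4, 3.2, 2.2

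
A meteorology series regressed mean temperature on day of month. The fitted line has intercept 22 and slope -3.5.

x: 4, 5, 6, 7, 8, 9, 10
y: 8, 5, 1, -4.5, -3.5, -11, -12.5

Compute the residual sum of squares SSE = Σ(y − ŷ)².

x=4: ŷ = 22 − 3.5·4 = 8; e = 8 − 8 = 0
x=5: ŷ = 22 − 3.5·5 = 4.5; e = 5 − 4.5 = 0.5
x=6: ŷ = 22 − 3.5·6 = 1; e = 1 − 1 = 0
x=7: ŷ = 22 − 3.5·7 = -2.5; e = -4.5 − (-2.5) = -2
x=8: ŷ = 22 − 3.5·8 = -6; e = -3.5 − (-6) = 2.5
x=9: ŷ = 22 − 3.5·9 = -9.5; e = -11 − (-9.5) = -1.5
x=10: ŷ = 22 − 3.5·10 = -13; e = -12.5 − (-13) = 0.5
SSE = 0 + 0.25 + 0 + 4 + 6.25 + 2.25 + 0.25 = 13

SSE = 13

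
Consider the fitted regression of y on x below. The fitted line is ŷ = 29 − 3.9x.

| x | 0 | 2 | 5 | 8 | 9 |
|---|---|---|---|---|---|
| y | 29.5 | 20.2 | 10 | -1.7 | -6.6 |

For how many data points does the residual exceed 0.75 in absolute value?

1

x=0: ŷ = 29 − 3.9·0 = 29; r = 29.5 − 29 = 0.5
x=2: ŷ = 29 − 3.9·2 = 21.2; r = 20.2 − 21.2 = -1
x=5: ŷ = 29 − 3.9·5 = 9.5; r = 10 − 9.5 = 0.5
x=8: ŷ = 29 − 3.9·8 = -2.2; r = -1.7 − (-2.2) = 0.5
x=9: ŷ = 29 − 3.9·9 = -6.1; r = -6.6 − (-6.1) = -0.5
|r| > 0.75: x=2 (|r|=1) → 1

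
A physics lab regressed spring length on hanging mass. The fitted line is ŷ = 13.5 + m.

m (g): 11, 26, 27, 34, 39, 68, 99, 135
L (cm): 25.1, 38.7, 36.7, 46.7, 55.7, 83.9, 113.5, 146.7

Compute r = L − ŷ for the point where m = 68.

r = 2.4

ŷ = 13.5 + 68 = 81.5
r = 83.9 − 81.5 = 2.4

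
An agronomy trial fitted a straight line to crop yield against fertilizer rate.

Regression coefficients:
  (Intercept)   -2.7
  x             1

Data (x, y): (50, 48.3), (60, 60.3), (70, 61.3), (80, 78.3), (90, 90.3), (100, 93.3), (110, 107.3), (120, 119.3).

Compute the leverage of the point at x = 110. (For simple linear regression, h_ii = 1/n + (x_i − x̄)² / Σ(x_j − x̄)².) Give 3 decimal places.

x̄ = (50 + 60 + 70 + 80 + 90 + 100 + 110 + 120)/8 = 85
Σ(x − x̄)² = 1225 + 625 + 225 + 25 + 25 + 225 + 625 + 1225 = 4200
h = 1/8 + (25)²/4200 = 0.125 + 0.14881 = 0.274

h = 0.274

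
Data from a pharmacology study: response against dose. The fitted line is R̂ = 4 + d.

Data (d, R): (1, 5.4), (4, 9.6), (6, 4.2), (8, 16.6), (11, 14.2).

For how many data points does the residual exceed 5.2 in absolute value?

d=1: R̂ = 4 + 1 = 5; e = 5.4 − 5 = 0.4
d=4: R̂ = 4 + 4 = 8; e = 9.6 − 8 = 1.6
d=6: R̂ = 4 + 6 = 10; e = 4.2 − 10 = -5.8
d=8: R̂ = 4 + 8 = 12; e = 16.6 − 12 = 4.6
d=11: R̂ = 4 + 11 = 15; e = 14.2 − 15 = -0.8
|e| > 5.2: d=6 (|e|=5.8) → 1

1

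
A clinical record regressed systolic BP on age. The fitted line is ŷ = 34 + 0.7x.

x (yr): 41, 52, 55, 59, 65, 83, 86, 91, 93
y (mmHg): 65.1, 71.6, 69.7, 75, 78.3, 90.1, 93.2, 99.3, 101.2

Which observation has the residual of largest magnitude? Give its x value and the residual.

x=41: ŷ = 34 + 0.7·41 = 62.7; e = 65.1 − 62.7 = 2.4
x=52: ŷ = 34 + 0.7·52 = 70.4; e = 71.6 − 70.4 = 1.2
x=55: ŷ = 34 + 0.7·55 = 72.5; e = 69.7 − 72.5 = -2.8
x=59: ŷ = 34 + 0.7·59 = 75.3; e = 75 − 75.3 = -0.3
x=65: ŷ = 34 + 0.7·65 = 79.5; e = 78.3 − 79.5 = -1.2
x=83: ŷ = 34 + 0.7·83 = 92.1; e = 90.1 − 92.1 = -2
x=86: ŷ = 34 + 0.7·86 = 94.2; e = 93.2 − 94.2 = -1
x=91: ŷ = 34 + 0.7·91 = 97.7; e = 99.3 − 97.7 = 1.6
x=93: ŷ = 34 + 0.7·93 = 99.1; e = 101.2 − 99.1 = 2.1
Largest |e| is 2.8 at x = 55, residual -2.8.

x = 55, e = -2.8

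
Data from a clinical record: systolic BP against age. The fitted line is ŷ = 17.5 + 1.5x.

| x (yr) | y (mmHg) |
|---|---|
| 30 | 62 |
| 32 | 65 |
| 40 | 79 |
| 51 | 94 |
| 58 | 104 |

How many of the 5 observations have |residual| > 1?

x=30: ŷ = 17.5 + 1.5·30 = 62.5; r = 62 − 62.5 = -0.5
x=32: ŷ = 17.5 + 1.5·32 = 65.5; r = 65 − 65.5 = -0.5
x=40: ŷ = 17.5 + 1.5·40 = 77.5; r = 79 − 77.5 = 1.5
x=51: ŷ = 17.5 + 1.5·51 = 94; r = 94 − 94 = 0
x=58: ŷ = 17.5 + 1.5·58 = 104.5; r = 104 − 104.5 = -0.5
|r| > 1: x=40 (|r|=1.5) → 1

1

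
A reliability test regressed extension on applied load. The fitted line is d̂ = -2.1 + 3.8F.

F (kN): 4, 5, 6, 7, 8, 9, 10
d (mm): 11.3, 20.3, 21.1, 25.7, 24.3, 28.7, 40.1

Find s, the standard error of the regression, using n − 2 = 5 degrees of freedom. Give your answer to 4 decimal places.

s = 3.5100

F=4: d̂ = -2.1 + 3.8·4 = 13.1; e = 11.3 − 13.1 = -1.8
F=5: d̂ = -2.1 + 3.8·5 = 16.9; e = 20.3 − 16.9 = 3.4
F=6: d̂ = -2.1 + 3.8·6 = 20.7; e = 21.1 − 20.7 = 0.4
F=7: d̂ = -2.1 + 3.8·7 = 24.5; e = 25.7 − 24.5 = 1.2
F=8: d̂ = -2.1 + 3.8·8 = 28.3; e = 24.3 − 28.3 = -4
F=9: d̂ = -2.1 + 3.8·9 = 32.1; e = 28.7 − 32.1 = -3.4
F=10: d̂ = -2.1 + 3.8·10 = 35.9; e = 40.1 − 35.9 = 4.2
SSE = 3.24 + 11.56 + 0.16 + 1.44 + 16 + 11.56 + 17.64 = 61.6
s = √(61.6/5) = √12.32 ≈ 3.5100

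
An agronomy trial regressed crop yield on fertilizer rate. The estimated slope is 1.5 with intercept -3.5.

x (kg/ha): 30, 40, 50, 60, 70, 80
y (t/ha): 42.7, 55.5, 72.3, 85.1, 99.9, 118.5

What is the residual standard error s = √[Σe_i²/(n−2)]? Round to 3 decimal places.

s = 1.703

x=30: ŷ = -3.5 + 1.5·30 = 41.5; e = 42.7 − 41.5 = 1.2
x=40: ŷ = -3.5 + 1.5·40 = 56.5; e = 55.5 − 56.5 = -1
x=50: ŷ = -3.5 + 1.5·50 = 71.5; e = 72.3 − 71.5 = 0.8
x=60: ŷ = -3.5 + 1.5·60 = 86.5; e = 85.1 − 86.5 = -1.4
x=70: ŷ = -3.5 + 1.5·70 = 101.5; e = 99.9 − 101.5 = -1.6
x=80: ŷ = -3.5 + 1.5·80 = 116.5; e = 118.5 − 116.5 = 2
SSE = 1.44 + 1 + 0.64 + 1.96 + 2.56 + 4 = 11.6
s = √(11.6/4) = √2.9 ≈ 1.703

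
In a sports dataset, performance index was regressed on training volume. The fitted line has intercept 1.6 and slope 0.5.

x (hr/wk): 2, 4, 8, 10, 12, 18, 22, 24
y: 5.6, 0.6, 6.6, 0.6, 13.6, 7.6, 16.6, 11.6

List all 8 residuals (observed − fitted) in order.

3, -3, 1, -6, 6, -3, 4, -2

x=2: ŷ = 1.6 + 0.5·2 = 2.6; e = 5.6 − 2.6 = 3
x=4: ŷ = 1.6 + 0.5·4 = 3.6; e = 0.6 − 3.6 = -3
x=8: ŷ = 1.6 + 0.5·8 = 5.6; e = 6.6 − 5.6 = 1
x=10: ŷ = 1.6 + 0.5·10 = 6.6; e = 0.6 − 6.6 = -6
x=12: ŷ = 1.6 + 0.5·12 = 7.6; e = 13.6 − 7.6 = 6
x=18: ŷ = 1.6 + 0.5·18 = 10.6; e = 7.6 − 10.6 = -3
x=22: ŷ = 1.6 + 0.5·22 = 12.6; e = 16.6 − 12.6 = 4
x=24: ŷ = 1.6 + 0.5·24 = 13.6; e = 11.6 − 13.6 = -2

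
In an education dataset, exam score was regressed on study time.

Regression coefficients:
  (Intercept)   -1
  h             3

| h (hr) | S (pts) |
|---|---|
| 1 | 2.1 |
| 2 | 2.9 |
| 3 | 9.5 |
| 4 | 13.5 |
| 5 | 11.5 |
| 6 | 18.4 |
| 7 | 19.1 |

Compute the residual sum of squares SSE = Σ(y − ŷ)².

SSE = 21.94

h=1: ŷ = -1 + 3·1 = 2; e = 2.1 − 2 = 0.1
h=2: ŷ = -1 + 3·2 = 5; e = 2.9 − 5 = -2.1
h=3: ŷ = -1 + 3·3 = 8; e = 9.5 − 8 = 1.5
h=4: ŷ = -1 + 3·4 = 11; e = 13.5 − 11 = 2.5
h=5: ŷ = -1 + 3·5 = 14; e = 11.5 − 14 = -2.5
h=6: ŷ = -1 + 3·6 = 17; e = 18.4 − 17 = 1.4
h=7: ŷ = -1 + 3·7 = 20; e = 19.1 − 20 = -0.9
SSE = 0.01 + 4.41 + 2.25 + 6.25 + 6.25 + 1.96 + 0.81 = 21.94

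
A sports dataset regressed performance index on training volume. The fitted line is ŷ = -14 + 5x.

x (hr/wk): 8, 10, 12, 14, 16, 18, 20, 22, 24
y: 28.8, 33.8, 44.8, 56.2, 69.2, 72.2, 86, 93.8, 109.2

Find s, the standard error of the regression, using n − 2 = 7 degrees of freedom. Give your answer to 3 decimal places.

s = 2.775

x=8: ŷ = -14 + 5·8 = 26; e = 28.8 − 26 = 2.8
x=10: ŷ = -14 + 5·10 = 36; e = 33.8 − 36 = -2.2
x=12: ŷ = -14 + 5·12 = 46; e = 44.8 − 46 = -1.2
x=14: ŷ = -14 + 5·14 = 56; e = 56.2 − 56 = 0.2
x=16: ŷ = -14 + 5·16 = 66; e = 69.2 − 66 = 3.2
x=18: ŷ = -14 + 5·18 = 76; e = 72.2 − 76 = -3.8
x=20: ŷ = -14 + 5·20 = 86; e = 86 − 86 = 0
x=22: ŷ = -14 + 5·22 = 96; e = 93.8 − 96 = -2.2
x=24: ŷ = -14 + 5·24 = 106; e = 109.2 − 106 = 3.2
SSE = 7.84 + 4.84 + 1.44 + 0.04 + 10.24 + 14.44 + 0 + 4.84 + 10.24 = 53.92
s = √(53.92/7) = √7.70286 ≈ 2.775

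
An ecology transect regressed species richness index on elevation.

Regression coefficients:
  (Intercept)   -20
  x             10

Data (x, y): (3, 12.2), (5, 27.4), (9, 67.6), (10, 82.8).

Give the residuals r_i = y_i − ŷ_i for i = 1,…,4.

2.2, -2.6, -2.4, 2.8

x=3: ŷ = -20 + 10·3 = 10; r = 12.2 − 10 = 2.2
x=5: ŷ = -20 + 10·5 = 30; r = 27.4 − 30 = -2.6
x=9: ŷ = -20 + 10·9 = 70; r = 67.6 − 70 = -2.4
x=10: ŷ = -20 + 10·10 = 80; r = 82.8 − 80 = 2.8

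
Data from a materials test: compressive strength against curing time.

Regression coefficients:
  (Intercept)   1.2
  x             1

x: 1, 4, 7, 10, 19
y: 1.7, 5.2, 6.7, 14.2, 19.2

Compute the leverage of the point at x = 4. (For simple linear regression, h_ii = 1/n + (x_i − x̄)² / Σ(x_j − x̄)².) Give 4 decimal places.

x̄ = (1 + 4 + 7 + 10 + 19)/5 = 8.2
Σ(x − x̄)² = 51.84 + 17.64 + 1.44 + 3.24 + 116.64 = 190.8
h = 1/5 + (-4.2)²/190.8 = 0.2 + 0.0924528 = 0.2925

h = 0.2925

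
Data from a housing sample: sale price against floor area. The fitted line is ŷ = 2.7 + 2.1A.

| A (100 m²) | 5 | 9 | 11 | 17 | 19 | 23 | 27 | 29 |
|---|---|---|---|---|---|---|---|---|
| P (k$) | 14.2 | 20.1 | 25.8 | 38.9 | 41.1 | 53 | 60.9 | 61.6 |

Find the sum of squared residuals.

A=5: ŷ = 2.7 + 2.1·5 = 13.2; r = 14.2 − 13.2 = 1
A=9: ŷ = 2.7 + 2.1·9 = 21.6; r = 20.1 − 21.6 = -1.5
A=11: ŷ = 2.7 + 2.1·11 = 25.8; r = 25.8 − 25.8 = 0
A=17: ŷ = 2.7 + 2.1·17 = 38.4; r = 38.9 − 38.4 = 0.5
A=19: ŷ = 2.7 + 2.1·19 = 42.6; r = 41.1 − 42.6 = -1.5
A=23: ŷ = 2.7 + 2.1·23 = 51; r = 53 − 51 = 2
A=27: ŷ = 2.7 + 2.1·27 = 59.4; r = 60.9 − 59.4 = 1.5
A=29: ŷ = 2.7 + 2.1·29 = 63.6; r = 61.6 − 63.6 = -2
SSE = 1 + 2.25 + 0 + 0.25 + 2.25 + 4 + 2.25 + 4 = 16

SSE = 16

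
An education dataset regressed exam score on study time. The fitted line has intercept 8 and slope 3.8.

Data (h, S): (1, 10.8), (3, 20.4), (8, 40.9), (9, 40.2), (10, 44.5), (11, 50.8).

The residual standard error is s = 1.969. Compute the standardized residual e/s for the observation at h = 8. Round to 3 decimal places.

1.270

ŷ = 8 + 3.8·8 = 38.4
e = 40.9 − 38.4 = 2.5
e/s = 2.5 / 1.969 = 1.270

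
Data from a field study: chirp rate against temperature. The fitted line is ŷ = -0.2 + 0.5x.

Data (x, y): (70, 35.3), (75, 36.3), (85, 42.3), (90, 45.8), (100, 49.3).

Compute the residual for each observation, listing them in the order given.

0.5, -1, 0, 1, -0.5

x=70: ŷ = -0.2 + 0.5·70 = 34.8; e = 35.3 − 34.8 = 0.5
x=75: ŷ = -0.2 + 0.5·75 = 37.3; e = 36.3 − 37.3 = -1
x=85: ŷ = -0.2 + 0.5·85 = 42.3; e = 42.3 − 42.3 = 0
x=90: ŷ = -0.2 + 0.5·90 = 44.8; e = 45.8 − 44.8 = 1
x=100: ŷ = -0.2 + 0.5·100 = 49.8; e = 49.3 − 49.8 = -0.5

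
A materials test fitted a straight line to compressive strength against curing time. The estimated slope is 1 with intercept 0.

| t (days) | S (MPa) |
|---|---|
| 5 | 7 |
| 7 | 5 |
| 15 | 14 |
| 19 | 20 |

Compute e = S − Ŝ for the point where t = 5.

e = 2

Ŝ = 5 = 5
e = 7 − 5 = 2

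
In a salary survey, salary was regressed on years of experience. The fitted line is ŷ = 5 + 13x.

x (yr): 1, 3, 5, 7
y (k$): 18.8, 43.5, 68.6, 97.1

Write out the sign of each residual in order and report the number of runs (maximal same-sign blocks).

3 runs

x=1: ŷ = 5 + 13·1 = 18; e = 18.8 − 18 = 0.8
x=3: ŷ = 5 + 13·3 = 44; e = 43.5 − 44 = -0.5
x=5: ŷ = 5 + 13·5 = 70; e = 68.6 − 70 = -1.4
x=7: ŷ = 5 + 13·7 = 96; e = 97.1 − 96 = 1.1
Signs: + − − +
Runs: +×1, −×2, +×1 → 3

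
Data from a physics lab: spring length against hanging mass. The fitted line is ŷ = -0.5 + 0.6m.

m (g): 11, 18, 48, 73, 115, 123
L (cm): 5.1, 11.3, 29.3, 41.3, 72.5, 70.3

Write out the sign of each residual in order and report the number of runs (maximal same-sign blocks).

m=11: ŷ = -0.5 + 0.6·11 = 6.1; r = 5.1 − 6.1 = -1
m=18: ŷ = -0.5 + 0.6·18 = 10.3; r = 11.3 − 10.3 = 1
m=48: ŷ = -0.5 + 0.6·48 = 28.3; r = 29.3 − 28.3 = 1
m=73: ŷ = -0.5 + 0.6·73 = 43.3; r = 41.3 − 43.3 = -2
m=115: ŷ = -0.5 + 0.6·115 = 68.5; r = 72.5 − 68.5 = 4
m=123: ŷ = -0.5 + 0.6·123 = 73.3; r = 70.3 − 73.3 = -3
Signs: − + + − + −
Runs: −×1, +×2, −×1, +×1, −×1 → 5

5 runs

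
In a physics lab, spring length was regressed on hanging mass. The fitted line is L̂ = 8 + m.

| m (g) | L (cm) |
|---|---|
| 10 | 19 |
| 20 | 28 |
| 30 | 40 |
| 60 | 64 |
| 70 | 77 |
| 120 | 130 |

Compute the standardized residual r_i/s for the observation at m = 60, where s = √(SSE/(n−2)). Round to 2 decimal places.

m=10: L̂ = 8 + 10 = 18; r = 19 − 18 = 1
m=20: L̂ = 8 + 20 = 28; r = 28 − 28 = 0
m=30: L̂ = 8 + 30 = 38; r = 40 − 38 = 2
m=60: L̂ = 8 + 60 = 68; r = 64 − 68 = -4
m=70: L̂ = 8 + 70 = 78; r = 77 − 78 = -1
m=120: L̂ = 8 + 120 = 128; r = 130 − 128 = 2
SSE = 1 + 0 + 4 + 16 + 1 + 4 = 26
s = √(26/4) = 2.54951
r/s = -4 / 2.54951 = -1.57

-1.57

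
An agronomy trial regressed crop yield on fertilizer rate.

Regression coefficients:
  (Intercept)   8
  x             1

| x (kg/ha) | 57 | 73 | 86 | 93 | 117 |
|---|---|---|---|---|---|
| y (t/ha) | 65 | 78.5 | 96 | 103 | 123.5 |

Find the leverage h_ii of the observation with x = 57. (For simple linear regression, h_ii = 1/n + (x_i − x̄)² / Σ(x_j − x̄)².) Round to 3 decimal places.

x̄ = (57 + 73 + 86 + 93 + 117)/5 = 85.2
Σ(x − x̄)² = 795.24 + 148.84 + 0.64 + 60.84 + 1011.24 = 2016.8
h = 1/5 + (-28.2)²/2016.8 = 0.2 + 0.394308 = 0.594

h = 0.594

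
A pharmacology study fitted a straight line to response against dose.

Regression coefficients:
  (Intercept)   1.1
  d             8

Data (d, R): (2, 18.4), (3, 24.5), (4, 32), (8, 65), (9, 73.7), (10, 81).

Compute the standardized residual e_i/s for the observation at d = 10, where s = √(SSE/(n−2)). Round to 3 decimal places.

-0.105

d=2: ŷ = 1.1 + 8·2 = 17.1; e = 18.4 − 17.1 = 1.3
d=3: ŷ = 1.1 + 8·3 = 25.1; e = 24.5 − 25.1 = -0.6
d=4: ŷ = 1.1 + 8·4 = 33.1; e = 32 − 33.1 = -1.1
d=8: ŷ = 1.1 + 8·8 = 65.1; e = 65 − 65.1 = -0.1
d=9: ŷ = 1.1 + 8·9 = 73.1; e = 73.7 − 73.1 = 0.6
d=10: ŷ = 1.1 + 8·10 = 81.1; e = 81 − 81.1 = -0.1
SSE = 1.69 + 0.36 + 1.21 + 0.01 + 0.36 + 0.01 = 3.64
s = √(3.64/4) = 0.953939
e/s = -0.1 / 0.953939 = -0.105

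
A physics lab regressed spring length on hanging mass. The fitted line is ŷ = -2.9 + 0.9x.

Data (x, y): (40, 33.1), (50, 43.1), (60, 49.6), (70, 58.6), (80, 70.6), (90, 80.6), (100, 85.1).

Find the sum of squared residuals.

x=40: ŷ = -2.9 + 0.9·40 = 33.1; r = 33.1 − 33.1 = 0
x=50: ŷ = -2.9 + 0.9·50 = 42.1; r = 43.1 − 42.1 = 1
x=60: ŷ = -2.9 + 0.9·60 = 51.1; r = 49.6 − 51.1 = -1.5
x=70: ŷ = -2.9 + 0.9·70 = 60.1; r = 58.6 − 60.1 = -1.5
x=80: ŷ = -2.9 + 0.9·80 = 69.1; r = 70.6 − 69.1 = 1.5
x=90: ŷ = -2.9 + 0.9·90 = 78.1; r = 80.6 − 78.1 = 2.5
x=100: ŷ = -2.9 + 0.9·100 = 87.1; r = 85.1 − 87.1 = -2
SSE = 0 + 1 + 2.25 + 2.25 + 2.25 + 6.25 + 4 = 18

SSE = 18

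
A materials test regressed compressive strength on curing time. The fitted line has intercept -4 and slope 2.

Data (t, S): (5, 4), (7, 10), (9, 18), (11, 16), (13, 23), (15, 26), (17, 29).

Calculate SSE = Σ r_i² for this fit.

SSE = 26

t=5: ŷ = -4 + 2·5 = 6; r = 4 − 6 = -2
t=7: ŷ = -4 + 2·7 = 10; r = 10 − 10 = 0
t=9: ŷ = -4 + 2·9 = 14; r = 18 − 14 = 4
t=11: ŷ = -4 + 2·11 = 18; r = 16 − 18 = -2
t=13: ŷ = -4 + 2·13 = 22; r = 23 − 22 = 1
t=15: ŷ = -4 + 2·15 = 26; r = 26 − 26 = 0
t=17: ŷ = -4 + 2·17 = 30; r = 29 − 30 = -1
SSE = 4 + 0 + 16 + 4 + 1 + 0 + 1 = 26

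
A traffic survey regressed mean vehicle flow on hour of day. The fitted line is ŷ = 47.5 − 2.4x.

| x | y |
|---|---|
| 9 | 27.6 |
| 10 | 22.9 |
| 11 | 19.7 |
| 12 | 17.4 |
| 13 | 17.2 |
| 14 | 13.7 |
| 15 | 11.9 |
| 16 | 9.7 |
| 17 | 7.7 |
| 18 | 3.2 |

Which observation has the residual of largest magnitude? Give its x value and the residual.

x=9: ŷ = 47.5 − 2.4·9 = 25.9; r = 27.6 − 25.9 = 1.7
x=10: ŷ = 47.5 − 2.4·10 = 23.5; r = 22.9 − 23.5 = -0.6
x=11: ŷ = 47.5 − 2.4·11 = 21.1; r = 19.7 − 21.1 = -1.4
x=12: ŷ = 47.5 − 2.4·12 = 18.7; r = 17.4 − 18.7 = -1.3
x=13: ŷ = 47.5 − 2.4·13 = 16.3; r = 17.2 − 16.3 = 0.9
x=14: ŷ = 47.5 − 2.4·14 = 13.9; r = 13.7 − 13.9 = -0.2
x=15: ŷ = 47.5 − 2.4·15 = 11.5; r = 11.9 − 11.5 = 0.4
x=16: ŷ = 47.5 − 2.4·16 = 9.1; r = 9.7 − 9.1 = 0.6
x=17: ŷ = 47.5 − 2.4·17 = 6.7; r = 7.7 − 6.7 = 1
x=18: ŷ = 47.5 − 2.4·18 = 4.3; r = 3.2 − 4.3 = -1.1
Largest |r| is 1.7 at x = 9, residual 1.7.

x = 9, r = 1.7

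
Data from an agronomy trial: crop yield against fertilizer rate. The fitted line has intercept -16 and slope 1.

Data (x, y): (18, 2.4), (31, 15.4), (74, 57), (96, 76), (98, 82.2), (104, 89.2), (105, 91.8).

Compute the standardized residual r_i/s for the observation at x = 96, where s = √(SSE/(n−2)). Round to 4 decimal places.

x=18: ŷ = -16 + 18 = 2; r = 2.4 − 2 = 0.4
x=31: ŷ = -16 + 31 = 15; r = 15.4 − 15 = 0.4
x=74: ŷ = -16 + 74 = 58; r = 57 − 58 = -1
x=96: ŷ = -16 + 96 = 80; r = 76 − 80 = -4
x=98: ŷ = -16 + 98 = 82; r = 82.2 − 82 = 0.2
x=104: ŷ = -16 + 104 = 88; r = 89.2 − 88 = 1.2
x=105: ŷ = -16 + 105 = 89; r = 91.8 − 89 = 2.8
SSE = 0.16 + 0.16 + 1 + 16 + 0.04 + 1.44 + 7.84 = 26.64
s = √(26.64/5) = 2.30825
r/s = -4 / 2.30825 = -1.7329

-1.7329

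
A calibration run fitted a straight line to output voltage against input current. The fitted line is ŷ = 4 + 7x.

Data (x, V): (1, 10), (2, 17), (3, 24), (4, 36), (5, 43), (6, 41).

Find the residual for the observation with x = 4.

r = 4

ŷ = 4 + 7·4 = 32
r = 36 − 32 = 4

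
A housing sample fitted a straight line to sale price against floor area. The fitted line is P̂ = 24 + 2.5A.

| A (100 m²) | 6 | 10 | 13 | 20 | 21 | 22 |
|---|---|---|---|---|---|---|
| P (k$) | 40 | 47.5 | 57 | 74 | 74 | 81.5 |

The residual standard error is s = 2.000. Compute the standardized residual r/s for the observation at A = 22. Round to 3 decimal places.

P̂ = 24 + 2.5·22 = 79
r = 81.5 − 79 = 2.5
r/s = 2.5 / 2.000 = 1.250

1.250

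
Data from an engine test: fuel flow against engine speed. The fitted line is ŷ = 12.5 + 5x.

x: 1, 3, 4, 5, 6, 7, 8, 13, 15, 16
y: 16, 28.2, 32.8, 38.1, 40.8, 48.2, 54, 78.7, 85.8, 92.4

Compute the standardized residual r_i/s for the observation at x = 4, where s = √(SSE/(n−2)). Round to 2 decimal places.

x=1: ŷ = 12.5 + 5·1 = 17.5; r = 16 − 17.5 = -1.5
x=3: ŷ = 12.5 + 5·3 = 27.5; r = 28.2 − 27.5 = 0.7
x=4: ŷ = 12.5 + 5·4 = 32.5; r = 32.8 − 32.5 = 0.3
x=5: ŷ = 12.5 + 5·5 = 37.5; r = 38.1 − 37.5 = 0.6
x=6: ŷ = 12.5 + 5·6 = 42.5; r = 40.8 − 42.5 = -1.7
x=7: ŷ = 12.5 + 5·7 = 47.5; r = 48.2 − 47.5 = 0.7
x=8: ŷ = 12.5 + 5·8 = 52.5; r = 54 − 52.5 = 1.5
x=13: ŷ = 12.5 + 5·13 = 77.5; r = 78.7 − 77.5 = 1.2
x=15: ŷ = 12.5 + 5·15 = 87.5; r = 85.8 − 87.5 = -1.7
x=16: ŷ = 12.5 + 5·16 = 92.5; r = 92.4 − 92.5 = -0.1
SSE = 2.25 + 0.49 + 0.09 + 0.36 + 2.89 + 0.49 + 2.25 + 1.44 + 2.89 + 0.01 = 13.16
s = √(13.16/8) = 1.28258
r/s = 0.3 / 1.28258 = 0.23

0.23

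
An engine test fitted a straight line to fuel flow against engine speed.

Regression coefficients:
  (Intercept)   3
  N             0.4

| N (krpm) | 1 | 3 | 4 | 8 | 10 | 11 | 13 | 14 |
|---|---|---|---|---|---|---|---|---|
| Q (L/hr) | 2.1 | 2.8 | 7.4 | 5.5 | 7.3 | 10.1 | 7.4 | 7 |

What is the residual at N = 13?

e = -0.8

ŷ = 3 + 0.4·13 = 8.2
e = 7.4 − 8.2 = -0.8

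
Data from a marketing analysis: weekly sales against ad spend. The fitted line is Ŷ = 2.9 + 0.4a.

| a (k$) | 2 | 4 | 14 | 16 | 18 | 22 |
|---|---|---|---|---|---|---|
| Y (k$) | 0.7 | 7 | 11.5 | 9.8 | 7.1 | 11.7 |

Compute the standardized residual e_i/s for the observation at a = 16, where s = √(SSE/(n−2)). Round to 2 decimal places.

0.17

a=2: Ŷ = 2.9 + 0.4·2 = 3.7; e = 0.7 − 3.7 = -3
a=4: Ŷ = 2.9 + 0.4·4 = 4.5; e = 7 − 4.5 = 2.5
a=14: Ŷ = 2.9 + 0.4·14 = 8.5; e = 11.5 − 8.5 = 3
a=16: Ŷ = 2.9 + 0.4·16 = 9.3; e = 9.8 − 9.3 = 0.5
a=18: Ŷ = 2.9 + 0.4·18 = 10.1; e = 7.1 − 10.1 = -3
a=22: Ŷ = 2.9 + 0.4·22 = 11.7; e = 11.7 − 11.7 = 0
SSE = 9 + 6.25 + 9 + 0.25 + 9 + 0 = 33.5
s = √(33.5/4) = 2.89396
e/s = 0.5 / 2.89396 = 0.17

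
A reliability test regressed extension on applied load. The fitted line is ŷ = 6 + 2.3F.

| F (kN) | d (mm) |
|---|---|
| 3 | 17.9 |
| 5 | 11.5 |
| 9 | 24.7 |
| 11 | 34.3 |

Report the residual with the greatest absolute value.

e = -6

F=3: ŷ = 6 + 2.3·3 = 12.9; e = 17.9 − 12.9 = 5
F=5: ŷ = 6 + 2.3·5 = 17.5; e = 11.5 − 17.5 = -6
F=9: ŷ = 6 + 2.3·9 = 26.7; e = 24.7 − 26.7 = -2
F=11: ŷ = 6 + 2.3·11 = 31.3; e = 34.3 − 31.3 = 3
Largest |e| is 6 at F = 5, residual -6.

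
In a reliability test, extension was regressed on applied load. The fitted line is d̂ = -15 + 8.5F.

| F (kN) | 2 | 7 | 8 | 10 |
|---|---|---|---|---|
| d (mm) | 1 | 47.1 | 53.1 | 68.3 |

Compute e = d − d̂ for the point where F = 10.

d̂ = -15 + 8.5·10 = 70
e = 68.3 − 70 = -1.7

e = -1.7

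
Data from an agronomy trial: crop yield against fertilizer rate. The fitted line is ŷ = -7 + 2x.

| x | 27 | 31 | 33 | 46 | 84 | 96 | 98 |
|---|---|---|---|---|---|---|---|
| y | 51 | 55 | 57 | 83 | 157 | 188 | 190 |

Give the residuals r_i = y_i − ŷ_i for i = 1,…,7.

4, 0, -2, -2, -4, 3, 1

x=27: ŷ = -7 + 2·27 = 47; r = 51 − 47 = 4
x=31: ŷ = -7 + 2·31 = 55; r = 55 − 55 = 0
x=33: ŷ = -7 + 2·33 = 59; r = 57 − 59 = -2
x=46: ŷ = -7 + 2·46 = 85; r = 83 − 85 = -2
x=84: ŷ = -7 + 2·84 = 161; r = 157 − 161 = -4
x=96: ŷ = -7 + 2·96 = 185; r = 188 − 185 = 3
x=98: ŷ = -7 + 2·98 = 189; r = 190 − 189 = 1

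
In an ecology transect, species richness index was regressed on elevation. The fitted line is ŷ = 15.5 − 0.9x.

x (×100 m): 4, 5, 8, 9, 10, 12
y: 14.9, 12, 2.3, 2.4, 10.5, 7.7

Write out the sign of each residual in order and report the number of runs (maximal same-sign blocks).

x=4: ŷ = 15.5 − 0.9·4 = 11.9; r = 14.9 − 11.9 = 3
x=5: ŷ = 15.5 − 0.9·5 = 11; r = 12 − 11 = 1
x=8: ŷ = 15.5 − 0.9·8 = 8.3; r = 2.3 − 8.3 = -6
x=9: ŷ = 15.5 − 0.9·9 = 7.4; r = 2.4 − 7.4 = -5
x=10: ŷ = 15.5 − 0.9·10 = 6.5; r = 10.5 − 6.5 = 4
x=12: ŷ = 15.5 − 0.9·12 = 4.7; r = 7.7 − 4.7 = 3
Signs: + + − − + +
Runs: +×2, −×2, +×2 → 3

3 runs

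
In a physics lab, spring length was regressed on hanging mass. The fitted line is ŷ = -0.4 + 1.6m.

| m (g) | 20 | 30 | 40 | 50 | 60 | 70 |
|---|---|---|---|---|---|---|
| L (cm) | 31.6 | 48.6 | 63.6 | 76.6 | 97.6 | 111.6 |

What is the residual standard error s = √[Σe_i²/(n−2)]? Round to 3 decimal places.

m=20: ŷ = -0.4 + 1.6·20 = 31.6; e = 31.6 − 31.6 = 0
m=30: ŷ = -0.4 + 1.6·30 = 47.6; e = 48.6 − 47.6 = 1
m=40: ŷ = -0.4 + 1.6·40 = 63.6; e = 63.6 − 63.6 = 0
m=50: ŷ = -0.4 + 1.6·50 = 79.6; e = 76.6 − 79.6 = -3
m=60: ŷ = -0.4 + 1.6·60 = 95.6; e = 97.6 − 95.6 = 2
m=70: ŷ = -0.4 + 1.6·70 = 111.6; e = 111.6 − 111.6 = 0
SSE = 0 + 1 + 0 + 9 + 4 + 0 = 14
s = √(14/4) = √3.5 ≈ 1.871

s = 1.871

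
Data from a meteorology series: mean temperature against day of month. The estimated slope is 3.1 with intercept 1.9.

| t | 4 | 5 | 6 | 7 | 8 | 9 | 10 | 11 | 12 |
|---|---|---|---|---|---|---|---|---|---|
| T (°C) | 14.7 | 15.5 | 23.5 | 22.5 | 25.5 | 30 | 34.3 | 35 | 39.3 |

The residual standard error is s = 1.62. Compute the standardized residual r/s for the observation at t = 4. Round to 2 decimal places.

ŷ = 1.9 + 3.1·4 = 14.3
r = 14.7 − 14.3 = 0.4
r/s = 0.4 / 1.62 = 0.25

0.25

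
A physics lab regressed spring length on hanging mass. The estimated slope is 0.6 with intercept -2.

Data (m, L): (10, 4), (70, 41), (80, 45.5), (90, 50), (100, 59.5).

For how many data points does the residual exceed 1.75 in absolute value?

1

m=10: L̂ = -2 + 0.6·10 = 4; e = 4 − 4 = 0
m=70: L̂ = -2 + 0.6·70 = 40; e = 41 − 40 = 1
m=80: L̂ = -2 + 0.6·80 = 46; e = 45.5 − 46 = -0.5
m=90: L̂ = -2 + 0.6·90 = 52; e = 50 − 52 = -2
m=100: L̂ = -2 + 0.6·100 = 58; e = 59.5 − 58 = 1.5
|e| > 1.75: m=90 (|e|=2) → 1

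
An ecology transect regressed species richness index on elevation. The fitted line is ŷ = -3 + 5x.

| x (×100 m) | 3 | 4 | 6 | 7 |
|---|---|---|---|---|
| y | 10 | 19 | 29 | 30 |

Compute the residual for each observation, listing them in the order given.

x=3: ŷ = -3 + 5·3 = 12; e = 10 − 12 = -2
x=4: ŷ = -3 + 5·4 = 17; e = 19 − 17 = 2
x=6: ŷ = -3 + 5·6 = 27; e = 29 − 27 = 2
x=7: ŷ = -3 + 5·7 = 32; e = 30 − 32 = -2

-2, 2, 2, -2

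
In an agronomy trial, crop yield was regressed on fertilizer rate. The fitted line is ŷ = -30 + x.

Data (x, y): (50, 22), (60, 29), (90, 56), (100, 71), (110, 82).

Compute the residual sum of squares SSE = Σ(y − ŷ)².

x=50: ŷ = -30 + 50 = 20; r = 22 − 20 = 2
x=60: ŷ = -30 + 60 = 30; r = 29 − 30 = -1
x=90: ŷ = -30 + 90 = 60; r = 56 − 60 = -4
x=100: ŷ = -30 + 100 = 70; r = 71 − 70 = 1
x=110: ŷ = -30 + 110 = 80; r = 82 − 80 = 2
SSE = 4 + 1 + 16 + 1 + 4 = 26

SSE = 26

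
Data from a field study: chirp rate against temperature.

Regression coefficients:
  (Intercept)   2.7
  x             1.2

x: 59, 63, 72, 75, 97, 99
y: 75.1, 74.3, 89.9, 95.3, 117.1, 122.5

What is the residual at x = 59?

ŷ = 2.7 + 1.2·59 = 73.5
e = 75.1 − 73.5 = 1.6

e = 1.6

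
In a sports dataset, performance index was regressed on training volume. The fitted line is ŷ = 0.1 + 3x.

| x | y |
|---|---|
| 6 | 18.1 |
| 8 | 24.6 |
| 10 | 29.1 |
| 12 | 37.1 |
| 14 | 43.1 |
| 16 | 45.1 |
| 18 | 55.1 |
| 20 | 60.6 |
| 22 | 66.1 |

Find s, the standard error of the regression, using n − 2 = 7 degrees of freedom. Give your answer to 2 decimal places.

s = 1.39

x=6: ŷ = 0.1 + 3·6 = 18.1; e = 18.1 − 18.1 = 0
x=8: ŷ = 0.1 + 3·8 = 24.1; e = 24.6 − 24.1 = 0.5
x=10: ŷ = 0.1 + 3·10 = 30.1; e = 29.1 − 30.1 = -1
x=12: ŷ = 0.1 + 3·12 = 36.1; e = 37.1 − 36.1 = 1
x=14: ŷ = 0.1 + 3·14 = 42.1; e = 43.1 − 42.1 = 1
x=16: ŷ = 0.1 + 3·16 = 48.1; e = 45.1 − 48.1 = -3
x=18: ŷ = 0.1 + 3·18 = 54.1; e = 55.1 − 54.1 = 1
x=20: ŷ = 0.1 + 3·20 = 60.1; e = 60.6 − 60.1 = 0.5
x=22: ŷ = 0.1 + 3·22 = 66.1; e = 66.1 − 66.1 = 0
SSE = 0 + 0.25 + 1 + 1 + 1 + 9 + 1 + 0.25 + 0 = 13.5
s = √(13.5/7) = √1.92857 ≈ 1.39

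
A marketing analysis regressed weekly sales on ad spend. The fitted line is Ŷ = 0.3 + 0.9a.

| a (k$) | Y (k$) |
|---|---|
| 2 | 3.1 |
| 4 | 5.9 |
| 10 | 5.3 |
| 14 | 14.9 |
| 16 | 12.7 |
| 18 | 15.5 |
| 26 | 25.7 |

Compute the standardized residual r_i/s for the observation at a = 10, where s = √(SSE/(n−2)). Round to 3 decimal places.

-1.534

a=2: Ŷ = 0.3 + 0.9·2 = 2.1; r = 3.1 − 2.1 = 1
a=4: Ŷ = 0.3 + 0.9·4 = 3.9; r = 5.9 − 3.9 = 2
a=10: Ŷ = 0.3 + 0.9·10 = 9.3; r = 5.3 − 9.3 = -4
a=14: Ŷ = 0.3 + 0.9·14 = 12.9; r = 14.9 − 12.9 = 2
a=16: Ŷ = 0.3 + 0.9·16 = 14.7; r = 12.7 − 14.7 = -2
a=18: Ŷ = 0.3 + 0.9·18 = 16.5; r = 15.5 − 16.5 = -1
a=26: Ŷ = 0.3 + 0.9·26 = 23.7; r = 25.7 − 23.7 = 2
SSE = 1 + 4 + 16 + 4 + 4 + 1 + 4 = 34
s = √(34/5) = 2.60768
r/s = -4 / 2.60768 = -1.534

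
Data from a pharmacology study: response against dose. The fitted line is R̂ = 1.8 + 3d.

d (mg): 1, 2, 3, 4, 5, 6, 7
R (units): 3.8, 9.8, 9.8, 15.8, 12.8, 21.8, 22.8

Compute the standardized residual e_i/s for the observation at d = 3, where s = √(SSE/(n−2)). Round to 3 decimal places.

d=1: R̂ = 1.8 + 3·1 = 4.8; e = 3.8 − 4.8 = -1
d=2: R̂ = 1.8 + 3·2 = 7.8; e = 9.8 − 7.8 = 2
d=3: R̂ = 1.8 + 3·3 = 10.8; e = 9.8 − 10.8 = -1
d=4: R̂ = 1.8 + 3·4 = 13.8; e = 15.8 − 13.8 = 2
d=5: R̂ = 1.8 + 3·5 = 16.8; e = 12.8 − 16.8 = -4
d=6: R̂ = 1.8 + 3·6 = 19.8; e = 21.8 − 19.8 = 2
d=7: R̂ = 1.8 + 3·7 = 22.8; e = 22.8 − 22.8 = 0
SSE = 1 + 4 + 1 + 4 + 16 + 4 + 0 = 30
s = √(30/5) = 2.44949
e/s = -1 / 2.44949 = -0.408

-0.408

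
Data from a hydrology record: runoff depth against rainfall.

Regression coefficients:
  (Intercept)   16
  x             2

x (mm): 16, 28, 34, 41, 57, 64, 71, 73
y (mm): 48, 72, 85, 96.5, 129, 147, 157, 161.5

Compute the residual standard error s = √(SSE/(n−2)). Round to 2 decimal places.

x=16: ŷ = 16 + 2·16 = 48; r = 48 − 48 = 0
x=28: ŷ = 16 + 2·28 = 72; r = 72 − 72 = 0
x=34: ŷ = 16 + 2·34 = 84; r = 85 − 84 = 1
x=41: ŷ = 16 + 2·41 = 98; r = 96.5 − 98 = -1.5
x=57: ŷ = 16 + 2·57 = 130; r = 129 − 130 = -1
x=64: ŷ = 16 + 2·64 = 144; r = 147 − 144 = 3
x=71: ŷ = 16 + 2·71 = 158; r = 157 − 158 = -1
x=73: ŷ = 16 + 2·73 = 162; r = 161.5 − 162 = -0.5
SSE = 0 + 0 + 1 + 2.25 + 1 + 9 + 1 + 0.25 = 14.5
s = √(14.5/6) = √2.41667 ≈ 1.55

s = 1.55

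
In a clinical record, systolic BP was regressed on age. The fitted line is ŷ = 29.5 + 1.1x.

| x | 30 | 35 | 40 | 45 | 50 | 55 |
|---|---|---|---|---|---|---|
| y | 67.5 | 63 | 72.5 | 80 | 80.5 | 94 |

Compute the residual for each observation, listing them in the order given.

x=30: ŷ = 29.5 + 1.1·30 = 62.5; r = 67.5 − 62.5 = 5
x=35: ŷ = 29.5 + 1.1·35 = 68; r = 63 − 68 = -5
x=40: ŷ = 29.5 + 1.1·40 = 73.5; r = 72.5 − 73.5 = -1
x=45: ŷ = 29.5 + 1.1·45 = 79; r = 80 − 79 = 1
x=50: ŷ = 29.5 + 1.1·50 = 84.5; r = 80.5 − 84.5 = -4
x=55: ŷ = 29.5 + 1.1·55 = 90; r = 94 − 90 = 4

5, -5, -1, 1, -4, 4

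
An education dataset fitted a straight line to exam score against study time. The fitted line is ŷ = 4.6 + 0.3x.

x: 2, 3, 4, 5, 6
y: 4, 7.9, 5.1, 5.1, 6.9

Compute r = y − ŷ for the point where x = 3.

r = 2.4

ŷ = 4.6 + 0.3·3 = 5.5
r = 7.9 − 5.5 = 2.4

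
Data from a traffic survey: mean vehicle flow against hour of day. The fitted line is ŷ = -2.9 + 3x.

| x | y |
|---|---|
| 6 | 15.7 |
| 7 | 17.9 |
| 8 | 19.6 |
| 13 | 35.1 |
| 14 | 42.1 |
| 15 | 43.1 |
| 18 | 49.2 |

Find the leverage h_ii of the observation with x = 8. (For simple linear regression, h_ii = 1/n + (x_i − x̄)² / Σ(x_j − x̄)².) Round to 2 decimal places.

h = 0.24

x̄ = (6 + 7 + 8 + 13 + 14 + 15 + 18)/7 = 11.5714
Σ(x − x̄)² = 31.0408 + 20.898 + 12.7551 + 2.04082 + 5.89796 + 11.7551 + 41.3265 = 125.714
h = 1/7 + (-3.57143)²/125.714 = 0.142857 + 0.101461 = 0.24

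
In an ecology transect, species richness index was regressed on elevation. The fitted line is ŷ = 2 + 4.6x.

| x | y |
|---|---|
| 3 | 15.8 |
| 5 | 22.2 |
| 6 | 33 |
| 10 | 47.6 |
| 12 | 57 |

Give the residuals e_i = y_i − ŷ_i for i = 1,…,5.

0, -2.8, 3.4, -0.4, -0.2

x=3: ŷ = 2 + 4.6·3 = 15.8; e = 15.8 − 15.8 = 0
x=5: ŷ = 2 + 4.6·5 = 25; e = 22.2 − 25 = -2.8
x=6: ŷ = 2 + 4.6·6 = 29.6; e = 33 − 29.6 = 3.4
x=10: ŷ = 2 + 4.6·10 = 48; e = 47.6 − 48 = -0.4
x=12: ŷ = 2 + 4.6·12 = 57.2; e = 57 − 57.2 = -0.2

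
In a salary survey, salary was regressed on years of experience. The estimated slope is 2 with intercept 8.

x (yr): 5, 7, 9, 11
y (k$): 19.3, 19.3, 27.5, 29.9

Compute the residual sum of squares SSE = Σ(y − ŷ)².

x=5: ŷ = 8 + 2·5 = 18; e = 19.3 − 18 = 1.3
x=7: ŷ = 8 + 2·7 = 22; e = 19.3 − 22 = -2.7
x=9: ŷ = 8 + 2·9 = 26; e = 27.5 − 26 = 1.5
x=11: ŷ = 8 + 2·11 = 30; e = 29.9 − 30 = -0.1
SSE = 1.69 + 7.29 + 2.25 + 0.01 = 11.24

SSE = 11.24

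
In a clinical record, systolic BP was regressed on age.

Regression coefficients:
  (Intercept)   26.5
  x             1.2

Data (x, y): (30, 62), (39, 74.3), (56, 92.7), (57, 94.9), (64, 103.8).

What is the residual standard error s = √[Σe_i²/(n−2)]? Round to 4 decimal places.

s = 0.9129

x=30: ŷ = 26.5 + 1.2·30 = 62.5; e = 62 − 62.5 = -0.5
x=39: ŷ = 26.5 + 1.2·39 = 73.3; e = 74.3 − 73.3 = 1
x=56: ŷ = 26.5 + 1.2·56 = 93.7; e = 92.7 − 93.7 = -1
x=57: ŷ = 26.5 + 1.2·57 = 94.9; e = 94.9 − 94.9 = 0
x=64: ŷ = 26.5 + 1.2·64 = 103.3; e = 103.8 − 103.3 = 0.5
SSE = 0.25 + 1 + 1 + 0 + 0.25 = 2.5
s = √(2.5/3) = √0.833333 ≈ 0.9129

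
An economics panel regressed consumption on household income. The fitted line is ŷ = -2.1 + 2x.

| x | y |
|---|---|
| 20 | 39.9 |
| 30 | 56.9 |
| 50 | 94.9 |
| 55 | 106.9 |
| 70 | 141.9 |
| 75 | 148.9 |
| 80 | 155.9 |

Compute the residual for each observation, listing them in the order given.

2, -1, -3, -1, 4, 1, -2

x=20: ŷ = -2.1 + 2·20 = 37.9; r = 39.9 − 37.9 = 2
x=30: ŷ = -2.1 + 2·30 = 57.9; r = 56.9 − 57.9 = -1
x=50: ŷ = -2.1 + 2·50 = 97.9; r = 94.9 − 97.9 = -3
x=55: ŷ = -2.1 + 2·55 = 107.9; r = 106.9 − 107.9 = -1
x=70: ŷ = -2.1 + 2·70 = 137.9; r = 141.9 − 137.9 = 4
x=75: ŷ = -2.1 + 2·75 = 147.9; r = 148.9 − 147.9 = 1
x=80: ŷ = -2.1 + 2·80 = 157.9; r = 155.9 − 157.9 = -2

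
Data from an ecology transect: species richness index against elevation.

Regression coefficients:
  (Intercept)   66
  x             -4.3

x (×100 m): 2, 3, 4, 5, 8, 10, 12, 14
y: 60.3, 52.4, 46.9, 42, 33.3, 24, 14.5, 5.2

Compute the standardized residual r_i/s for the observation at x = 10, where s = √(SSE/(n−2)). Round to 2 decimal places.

0.51

x=2: ŷ = 66 − 4.3·2 = 57.4; r = 60.3 − 57.4 = 2.9
x=3: ŷ = 66 − 4.3·3 = 53.1; r = 52.4 − 53.1 = -0.7
x=4: ŷ = 66 − 4.3·4 = 48.8; r = 46.9 − 48.8 = -1.9
x=5: ŷ = 66 − 4.3·5 = 44.5; r = 42 − 44.5 = -2.5
x=8: ŷ = 66 − 4.3·8 = 31.6; r = 33.3 − 31.6 = 1.7
x=10: ŷ = 66 − 4.3·10 = 23; r = 24 − 23 = 1
x=12: ŷ = 66 − 4.3·12 = 14.4; r = 14.5 − 14.4 = 0.1
x=14: ŷ = 66 − 4.3·14 = 5.8; r = 5.2 − 5.8 = -0.6
SSE = 8.41 + 0.49 + 3.61 + 6.25 + 2.89 + 1 + 0.01 + 0.36 = 23.02
s = √(23.02/6) = 1.95874
r/s = 1 / 1.95874 = 0.51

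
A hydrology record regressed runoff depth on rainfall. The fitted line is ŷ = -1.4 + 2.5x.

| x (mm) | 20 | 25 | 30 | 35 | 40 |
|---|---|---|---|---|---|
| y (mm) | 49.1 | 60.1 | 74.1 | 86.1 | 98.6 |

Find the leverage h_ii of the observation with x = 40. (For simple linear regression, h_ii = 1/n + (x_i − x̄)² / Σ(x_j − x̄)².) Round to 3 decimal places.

x̄ = (20 + 25 + 30 + 35 + 40)/5 = 30
Σ(x − x̄)² = 100 + 25 + 0 + 25 + 100 = 250
h = 1/5 + (10)²/250 = 0.2 + 0.4 = 0.600

h = 0.600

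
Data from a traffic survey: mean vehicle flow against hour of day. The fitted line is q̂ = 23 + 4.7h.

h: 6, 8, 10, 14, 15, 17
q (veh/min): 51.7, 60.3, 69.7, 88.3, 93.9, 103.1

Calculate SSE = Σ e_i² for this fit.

SSE = 0.88

h=6: q̂ = 23 + 4.7·6 = 51.2; e = 51.7 − 51.2 = 0.5
h=8: q̂ = 23 + 4.7·8 = 60.6; e = 60.3 − 60.6 = -0.3
h=10: q̂ = 23 + 4.7·10 = 70; e = 69.7 − 70 = -0.3
h=14: q̂ = 23 + 4.7·14 = 88.8; e = 88.3 − 88.8 = -0.5
h=15: q̂ = 23 + 4.7·15 = 93.5; e = 93.9 − 93.5 = 0.4
h=17: q̂ = 23 + 4.7·17 = 102.9; e = 103.1 − 102.9 = 0.2
SSE = 0.25 + 0.09 + 0.09 + 0.25 + 0.16 + 0.04 = 0.88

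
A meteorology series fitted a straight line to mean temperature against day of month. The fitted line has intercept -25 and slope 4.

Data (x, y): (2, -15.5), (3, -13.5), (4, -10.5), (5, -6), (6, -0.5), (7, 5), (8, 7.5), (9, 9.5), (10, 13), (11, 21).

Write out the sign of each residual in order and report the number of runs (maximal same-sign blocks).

x=2: ŷ = -25 + 4·2 = -17; r = -15.5 − (-17) = 1.5
x=3: ŷ = -25 + 4·3 = -13; r = -13.5 − (-13) = -0.5
x=4: ŷ = -25 + 4·4 = -9; r = -10.5 − (-9) = -1.5
x=5: ŷ = -25 + 4·5 = -5; r = -6 − (-5) = -1
x=6: ŷ = -25 + 4·6 = -1; r = -0.5 − (-1) = 0.5
x=7: ŷ = -25 + 4·7 = 3; r = 5 − 3 = 2
x=8: ŷ = -25 + 4·8 = 7; r = 7.5 − 7 = 0.5
x=9: ŷ = -25 + 4·9 = 11; r = 9.5 − 11 = -1.5
x=10: ŷ = -25 + 4·10 = 15; r = 13 − 15 = -2
x=11: ŷ = -25 + 4·11 = 19; r = 21 − 19 = 2
Signs: + − − − + + + − − +
Runs: +×1, −×3, +×3, −×2, +×1 → 5

5 runs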